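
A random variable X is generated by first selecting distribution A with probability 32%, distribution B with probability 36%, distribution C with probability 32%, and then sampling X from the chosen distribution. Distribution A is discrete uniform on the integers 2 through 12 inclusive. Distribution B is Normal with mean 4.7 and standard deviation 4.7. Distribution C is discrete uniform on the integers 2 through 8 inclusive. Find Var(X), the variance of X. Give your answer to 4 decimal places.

13.4618

Per component, A: μ=7, E[X²]=59; B: μ=4.7, E[X²]=44.18; C: μ=5, E[X²]=29.
E[X] = 0.32·7 + 0.36·4.7 + 0.32·5 = 5.532.
E[X²] = 0.32·59 + 0.36·44.18 + 0.32·29 = 44.0648.
Var(X) = E[X²] − (E[X])² = 44.0648 − 30.603 = 13.4618.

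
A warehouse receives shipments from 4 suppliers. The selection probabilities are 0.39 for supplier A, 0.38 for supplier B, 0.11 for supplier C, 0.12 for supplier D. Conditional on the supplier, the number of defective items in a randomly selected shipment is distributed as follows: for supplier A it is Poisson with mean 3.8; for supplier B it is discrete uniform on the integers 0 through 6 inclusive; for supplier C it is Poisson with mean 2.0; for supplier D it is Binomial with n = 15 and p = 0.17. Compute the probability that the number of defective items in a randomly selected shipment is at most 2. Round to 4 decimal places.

0.4043

Conditional on each supplier, P(X ≤ 2): A: 0.268897; B: 0.428571; C: 0.676676; D: 0.518108.
By total probability, P(X ≤ 2) = 0.39·0.268897 + 0.38·0.428571 + 0.11·0.676676 + 0.12·0.518108 = 0.404334.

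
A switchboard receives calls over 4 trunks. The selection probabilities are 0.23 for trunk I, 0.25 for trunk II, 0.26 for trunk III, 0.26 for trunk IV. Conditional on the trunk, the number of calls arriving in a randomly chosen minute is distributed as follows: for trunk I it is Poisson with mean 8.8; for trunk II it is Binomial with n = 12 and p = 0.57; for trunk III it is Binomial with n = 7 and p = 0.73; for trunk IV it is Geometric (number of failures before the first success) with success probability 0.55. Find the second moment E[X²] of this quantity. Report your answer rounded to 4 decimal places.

For each component E[X²] = Var + (mean)², giving I: 86.24; II: 49.7268; III: 27.4918; IV: 2.15702.
Overall E[X²] = 0.23·86.24 + 0.25·49.7268 + 0.26·27.4918 + 0.26·2.15702 = 39.9756.

39.9756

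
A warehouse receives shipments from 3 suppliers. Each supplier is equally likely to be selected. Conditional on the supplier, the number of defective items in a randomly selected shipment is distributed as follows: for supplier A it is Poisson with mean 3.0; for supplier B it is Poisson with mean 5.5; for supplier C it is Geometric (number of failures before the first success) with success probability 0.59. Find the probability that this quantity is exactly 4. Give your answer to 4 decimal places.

0.1135

Conditional on each supplier, P(X = 4): A: 0.168031; B: 0.155819; C: 0.016672.
By total probability, P(X = 4) = 0.333333·0.168031 + 0.333333·0.155819 + 0.333333·0.016672 = 0.113507.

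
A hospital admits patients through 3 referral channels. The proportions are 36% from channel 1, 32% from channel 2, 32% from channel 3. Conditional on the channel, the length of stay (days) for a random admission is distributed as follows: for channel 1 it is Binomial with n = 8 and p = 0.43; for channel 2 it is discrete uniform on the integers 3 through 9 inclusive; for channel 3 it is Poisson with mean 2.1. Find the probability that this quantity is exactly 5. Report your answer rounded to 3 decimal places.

0.114

Conditional on each channel, P(X = 5): 1: 0.15246; 2: 0.142857; 3: 0.041677.
By total probability, P(X = 5) = 0.36·0.15246 + 0.32·0.142857 + 0.32·0.041677 = 0.113936.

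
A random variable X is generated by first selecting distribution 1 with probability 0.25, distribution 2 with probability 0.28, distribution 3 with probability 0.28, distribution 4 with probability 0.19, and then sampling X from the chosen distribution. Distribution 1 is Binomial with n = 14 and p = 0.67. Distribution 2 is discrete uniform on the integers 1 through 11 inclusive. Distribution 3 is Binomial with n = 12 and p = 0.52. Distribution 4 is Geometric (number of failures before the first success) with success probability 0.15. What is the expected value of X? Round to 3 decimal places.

6.849

Component means — 1: 9.38; 2: 6; 3: 6.24; 4: 5.66667.
E[X] = 0.25·9.38 + 0.28·6 + 0.28·6.24 + 0.19·5.66667 = 6.84887.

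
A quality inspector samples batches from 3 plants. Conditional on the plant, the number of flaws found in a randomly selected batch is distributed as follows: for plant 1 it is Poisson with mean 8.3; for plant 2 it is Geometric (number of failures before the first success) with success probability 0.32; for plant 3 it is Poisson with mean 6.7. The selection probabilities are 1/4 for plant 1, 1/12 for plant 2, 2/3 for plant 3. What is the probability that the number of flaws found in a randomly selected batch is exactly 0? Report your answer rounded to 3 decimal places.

0.028

Conditional on each plant, P(X = 0): 1: 0.000248517; 2: 0.32; 3: 0.00123091.
By total probability, P(X = 0) = 0.25·0.000248517 + 0.0833333·0.32 + 0.666667·0.00123091 = 0.0275494.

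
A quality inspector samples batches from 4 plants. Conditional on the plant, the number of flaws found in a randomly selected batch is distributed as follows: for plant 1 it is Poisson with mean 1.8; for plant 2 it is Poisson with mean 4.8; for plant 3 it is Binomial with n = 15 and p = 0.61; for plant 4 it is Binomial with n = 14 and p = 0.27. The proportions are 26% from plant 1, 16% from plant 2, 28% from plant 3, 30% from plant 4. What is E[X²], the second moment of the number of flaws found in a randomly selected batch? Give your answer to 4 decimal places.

For each component E[X²] = Var + (mean)², giving 1: 5.04; 2: 27.84; 3: 87.291; 4: 17.0478.
Overall E[X²] = 0.26·5.04 + 0.16·27.84 + 0.28·87.291 + 0.3·17.0478 = 35.3206.

35.3206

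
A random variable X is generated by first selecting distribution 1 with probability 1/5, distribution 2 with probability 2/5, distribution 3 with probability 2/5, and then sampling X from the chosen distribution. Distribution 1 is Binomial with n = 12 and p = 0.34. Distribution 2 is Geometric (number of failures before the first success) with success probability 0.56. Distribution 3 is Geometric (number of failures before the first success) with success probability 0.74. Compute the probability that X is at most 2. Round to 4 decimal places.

0.7926

Conditional on each component, P(X ≤ 2): 1: 0.168722; 2: 0.914816; 3: 0.982424.
By total probability, P(X ≤ 2) = 0.2·0.168722 + 0.4·0.914816 + 0.4·0.982424 = 0.79264.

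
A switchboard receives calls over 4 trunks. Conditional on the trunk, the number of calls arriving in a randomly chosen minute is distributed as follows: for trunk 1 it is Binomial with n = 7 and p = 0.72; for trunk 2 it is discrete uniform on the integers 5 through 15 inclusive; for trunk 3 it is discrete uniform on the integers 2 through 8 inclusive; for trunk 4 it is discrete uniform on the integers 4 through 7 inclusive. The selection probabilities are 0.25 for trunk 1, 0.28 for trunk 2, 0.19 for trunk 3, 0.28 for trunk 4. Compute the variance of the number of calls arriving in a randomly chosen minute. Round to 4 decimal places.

Per component, 1: μ=5.04, E[X²]=26.8128; 2: μ=10, E[X²]=110; 3: μ=5, E[X²]=29; 4: μ=5.5, E[X²]=31.5.
E[X] = 0.25·5.04 + 0.28·10 + 0.19·5 + 0.28·5.5 = 6.55.
E[X²] = 0.25·26.8128 + 0.28·110 + 0.19·29 + 0.28·31.5 = 51.8332.
Var(X) = E[X²] − (E[X])² = 51.8332 − 42.9025 = 8.9307.

8.9307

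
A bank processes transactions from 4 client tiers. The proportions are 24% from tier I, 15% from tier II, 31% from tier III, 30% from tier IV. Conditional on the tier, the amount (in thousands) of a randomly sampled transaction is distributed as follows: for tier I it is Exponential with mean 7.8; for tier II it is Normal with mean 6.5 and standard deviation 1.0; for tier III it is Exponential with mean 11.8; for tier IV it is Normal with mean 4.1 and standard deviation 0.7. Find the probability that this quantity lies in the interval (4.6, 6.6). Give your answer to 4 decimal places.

Conditional on each tier, P(4.6 < X < 6.6): I: 0.125407; II: 0.511111; III: 0.105575; IV: 0.237348.
By total probability, P(4.6 < X < 6.6) = 0.24·0.125407 + 0.15·0.511111 + 0.31·0.105575 + 0.3·0.237348 = 0.210697.

0.2107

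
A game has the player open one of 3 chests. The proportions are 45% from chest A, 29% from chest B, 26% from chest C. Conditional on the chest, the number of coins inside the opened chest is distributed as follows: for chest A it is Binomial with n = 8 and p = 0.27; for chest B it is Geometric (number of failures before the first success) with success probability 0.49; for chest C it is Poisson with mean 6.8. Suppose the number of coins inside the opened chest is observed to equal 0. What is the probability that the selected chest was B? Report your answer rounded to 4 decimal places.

0.7953

Likelihoods P(X=0 | ·): A: 0.080646; B: 0.49; C: 0.00111378.
Posterior ∝ prior × likelihood. Numerator for B: 0.29·0.49 = 0.1421.
Normalizing constant: 0.45·0.080646 + 0.29·0.49 + 0.26·0.00111378 = 0.17868.
P(B | observation) = 0.1421 / 0.17868 = 0.795275.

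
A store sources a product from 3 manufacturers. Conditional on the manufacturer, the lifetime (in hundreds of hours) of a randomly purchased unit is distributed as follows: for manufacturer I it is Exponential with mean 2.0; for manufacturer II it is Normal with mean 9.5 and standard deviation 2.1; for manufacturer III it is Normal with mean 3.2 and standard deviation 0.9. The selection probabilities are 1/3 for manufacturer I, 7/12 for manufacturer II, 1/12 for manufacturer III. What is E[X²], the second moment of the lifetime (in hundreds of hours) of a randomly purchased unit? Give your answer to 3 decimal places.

For each component E[X²] = Var + (mean)², giving I: 8; II: 94.66; III: 11.05.
Overall E[X²] = 0.333333·8 + 0.583333·94.66 + 0.0833333·11.05 = 58.8058.

58.806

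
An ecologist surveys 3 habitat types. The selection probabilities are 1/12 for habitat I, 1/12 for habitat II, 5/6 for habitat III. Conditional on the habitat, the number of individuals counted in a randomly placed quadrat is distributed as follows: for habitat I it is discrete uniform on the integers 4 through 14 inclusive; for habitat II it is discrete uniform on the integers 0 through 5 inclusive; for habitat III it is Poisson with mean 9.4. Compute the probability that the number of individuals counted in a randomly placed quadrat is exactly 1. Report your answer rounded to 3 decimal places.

Conditional on each habitat, P(X = 1): I: 0; II: 0.166667; III: 0.000777606.
By total probability, P(X = 1) = 0.0833333·0 + 0.0833333·0.166667 + 0.833333·0.000777606 = 0.0145369.

0.015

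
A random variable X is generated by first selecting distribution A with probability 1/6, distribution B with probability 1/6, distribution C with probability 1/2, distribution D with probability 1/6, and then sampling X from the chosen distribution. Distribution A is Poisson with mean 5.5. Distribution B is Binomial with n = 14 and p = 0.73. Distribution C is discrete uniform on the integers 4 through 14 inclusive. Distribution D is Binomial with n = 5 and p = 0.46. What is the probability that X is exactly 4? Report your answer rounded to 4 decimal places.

0.0917

Conditional on each component, P(X = 4): A: 0.155819; B: 0.000585279; C: 0.0909091; D: 0.120891.
By total probability, P(X = 4) = 0.166667·0.155819 + 0.166667·0.000585279 + 0.5·0.0909091 + 0.166667·0.120891 = 0.0916704.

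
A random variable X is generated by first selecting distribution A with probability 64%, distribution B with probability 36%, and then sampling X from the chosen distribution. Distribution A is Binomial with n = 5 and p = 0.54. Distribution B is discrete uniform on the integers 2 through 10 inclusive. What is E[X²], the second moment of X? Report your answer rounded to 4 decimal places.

20.8205

For each component E[X²] = Var + (mean)², giving A: 8.532; B: 42.6667.
Overall E[X²] = 0.64·8.532 + 0.36·42.6667 = 20.8205.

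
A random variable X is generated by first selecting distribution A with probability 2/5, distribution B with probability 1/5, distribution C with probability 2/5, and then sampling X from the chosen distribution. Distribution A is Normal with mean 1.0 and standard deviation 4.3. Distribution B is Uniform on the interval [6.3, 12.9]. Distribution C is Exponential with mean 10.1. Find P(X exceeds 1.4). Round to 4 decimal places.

Conditional on each component, P(X > 1.4): A: 0.462943; B: 1; C: 0.870564.
By total probability, P(X > 1.4) = 0.4·0.462943 + 0.2·1 + 0.4·0.870564 = 0.733403.

0.7334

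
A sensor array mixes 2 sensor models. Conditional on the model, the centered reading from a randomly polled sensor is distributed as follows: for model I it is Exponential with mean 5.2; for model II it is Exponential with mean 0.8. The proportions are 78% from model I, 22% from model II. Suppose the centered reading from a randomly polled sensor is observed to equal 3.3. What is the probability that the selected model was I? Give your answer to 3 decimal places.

0.947

Likelihoods f(3.3 | ·): I: 0.10195; II: 0.0202044.
Posterior ∝ prior × likelihood. Numerator for I: 0.78·0.10195 = 0.0795209.
Normalizing constant: 0.78·0.10195 + 0.22·0.0202044 = 0.0839659.
P(I | observation) = 0.0795209 / 0.0839659 = 0.947062.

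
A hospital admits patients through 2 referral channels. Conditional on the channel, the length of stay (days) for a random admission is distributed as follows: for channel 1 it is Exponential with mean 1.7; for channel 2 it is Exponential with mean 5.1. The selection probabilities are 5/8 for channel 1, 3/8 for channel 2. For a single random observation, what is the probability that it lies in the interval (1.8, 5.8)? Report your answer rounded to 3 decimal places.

Conditional on each channel, P(1.8 < X < 5.8): 1: 0.313881; 2: 0.38192.
By total probability, P(1.8 < X < 5.8) = 0.625·0.313881 + 0.375·0.38192 = 0.339396.

0.339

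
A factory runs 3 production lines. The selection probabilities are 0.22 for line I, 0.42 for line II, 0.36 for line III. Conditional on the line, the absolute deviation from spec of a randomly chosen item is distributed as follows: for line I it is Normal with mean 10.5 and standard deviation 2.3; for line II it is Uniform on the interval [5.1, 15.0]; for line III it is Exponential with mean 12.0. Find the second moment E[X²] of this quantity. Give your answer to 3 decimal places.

For each component E[X²] = Var + (mean)², giving I: 115.54; II: 109.17; III: 288.
Overall E[X²] = 0.22·115.54 + 0.42·109.17 + 0.36·288 = 174.95.

174.950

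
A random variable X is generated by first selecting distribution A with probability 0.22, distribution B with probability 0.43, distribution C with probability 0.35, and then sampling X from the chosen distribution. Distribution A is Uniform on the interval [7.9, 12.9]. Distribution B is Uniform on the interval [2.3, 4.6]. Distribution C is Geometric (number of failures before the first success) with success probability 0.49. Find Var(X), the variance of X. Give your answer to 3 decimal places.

13.579

Per component, A: μ=10.4, E[X²]=110.243; B: μ=3.45, E[X²]=12.3433; C: μ=1.04082, E[X²]=3.20741.
E[X] = 0.22·10.4 + 0.43·3.45 + 0.35·1.04082 = 4.13579.
E[X²] = 0.22·110.243 + 0.43·12.3433 + 0.35·3.20741 = 30.6838.
Var(X) = E[X²] − (E[X])² = 30.6838 − 17.1047 = 13.579.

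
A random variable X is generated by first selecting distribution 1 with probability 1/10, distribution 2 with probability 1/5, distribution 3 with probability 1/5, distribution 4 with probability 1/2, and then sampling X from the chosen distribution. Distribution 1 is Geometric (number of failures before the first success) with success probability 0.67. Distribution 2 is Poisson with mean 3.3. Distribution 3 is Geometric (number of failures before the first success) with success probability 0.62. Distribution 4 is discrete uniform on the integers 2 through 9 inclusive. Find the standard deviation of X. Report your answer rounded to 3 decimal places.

2.851

Per component, 1: μ=0.492537, E[X²]=0.977723; 2: μ=3.3, E[X²]=14.19; 3: μ=0.612903, E[X²]=1.3642; 4: μ=5.5, E[X²]=35.5.
E[X] = 0.1·0.492537 + 0.2·3.3 + 0.2·0.612903 + 0.5·5.5 = 3.58183.
E[X²] = 0.1·0.977723 + 0.2·14.19 + 0.2·1.3642 + 0.5·35.5 = 20.9586.
Var(X) = E[X²] − (E[X])² = 20.9586 − 12.8295 = 8.12908.
SD(X) = √8.12908 = 2.85115.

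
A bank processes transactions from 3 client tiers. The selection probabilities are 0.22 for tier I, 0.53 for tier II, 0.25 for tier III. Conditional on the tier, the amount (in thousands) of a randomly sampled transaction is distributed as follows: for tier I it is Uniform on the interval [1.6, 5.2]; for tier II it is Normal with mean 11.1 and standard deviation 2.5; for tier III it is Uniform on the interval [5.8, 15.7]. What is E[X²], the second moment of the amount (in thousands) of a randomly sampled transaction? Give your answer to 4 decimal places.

For each component E[X²] = Var + (mean)², giving I: 12.64; II: 129.46; III: 123.73.
Overall E[X²] = 0.22·12.64 + 0.53·129.46 + 0.25·123.73 = 102.327.

102.3271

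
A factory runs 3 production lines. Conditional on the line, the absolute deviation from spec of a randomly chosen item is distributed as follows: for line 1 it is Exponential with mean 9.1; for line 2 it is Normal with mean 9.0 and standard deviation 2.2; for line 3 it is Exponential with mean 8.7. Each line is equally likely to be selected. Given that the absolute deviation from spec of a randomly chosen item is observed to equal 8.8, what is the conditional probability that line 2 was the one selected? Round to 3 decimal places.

0.684

Likelihoods f(8.8 | ·): 1: 0.0417813; 2: 0.18059; 3: 0.0418017.
Posterior ∝ prior × likelihood. Numerator for 2: 0.333333·0.18059 = 0.0601965.
Normalizing constant: 0.333333·0.0417813 + 0.333333·0.18059 + 0.333333·0.0418017 = 0.0880575.
P(2 | observation) = 0.0601965 / 0.0880575 = 0.683605.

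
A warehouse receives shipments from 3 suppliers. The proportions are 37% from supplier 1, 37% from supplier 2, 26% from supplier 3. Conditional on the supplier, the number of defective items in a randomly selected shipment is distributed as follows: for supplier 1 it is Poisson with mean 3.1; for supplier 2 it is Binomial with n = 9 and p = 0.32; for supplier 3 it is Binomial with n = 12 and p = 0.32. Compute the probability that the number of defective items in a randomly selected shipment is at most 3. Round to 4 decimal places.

Conditional on each supplier, P(X ≤ 3): 1: 0.62484; 2: 0.68272; 3: 0.431947.
By total probability, P(X ≤ 3) = 0.37·0.62484 + 0.37·0.68272 + 0.26·0.431947 = 0.596103.

0.5961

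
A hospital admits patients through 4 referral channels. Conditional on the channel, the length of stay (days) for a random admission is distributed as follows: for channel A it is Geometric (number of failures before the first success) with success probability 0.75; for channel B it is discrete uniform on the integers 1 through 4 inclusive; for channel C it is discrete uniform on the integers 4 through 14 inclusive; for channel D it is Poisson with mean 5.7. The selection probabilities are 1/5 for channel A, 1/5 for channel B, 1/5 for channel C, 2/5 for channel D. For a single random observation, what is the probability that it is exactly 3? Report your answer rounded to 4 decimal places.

Conditional on each channel, P(X = 3): A: 0.0117188; B: 0.25; C: 0; D: 0.103275.
By total probability, P(X = 3) = 0.2·0.0117188 + 0.2·0.25 + 0.2·0 + 0.4·0.103275 = 0.0936537.

0.0937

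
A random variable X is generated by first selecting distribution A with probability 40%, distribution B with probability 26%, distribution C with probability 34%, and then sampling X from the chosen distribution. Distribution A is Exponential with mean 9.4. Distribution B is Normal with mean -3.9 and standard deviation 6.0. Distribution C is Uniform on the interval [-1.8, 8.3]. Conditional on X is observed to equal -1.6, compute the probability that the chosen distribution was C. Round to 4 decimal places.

Likelihoods f(-1.6 | ·): A: 0; B: 0.0617803; C: 0.0990099.
Posterior ∝ prior × likelihood. Numerator for C: 0.34·0.0990099 = 0.0336634.
Normalizing constant: 0.4·0 + 0.26·0.0617803 + 0.34·0.0990099 = 0.0497263.
P(C | observation) = 0.0336634 / 0.0497263 = 0.676974.

0.6770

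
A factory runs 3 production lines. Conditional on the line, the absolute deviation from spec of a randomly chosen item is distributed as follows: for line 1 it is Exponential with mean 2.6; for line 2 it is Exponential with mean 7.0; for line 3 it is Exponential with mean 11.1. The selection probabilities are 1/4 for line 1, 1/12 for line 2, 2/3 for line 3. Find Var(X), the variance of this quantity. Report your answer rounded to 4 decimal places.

101.2922

Per component, 1: μ=2.6, E[X²]=13.52; 2: μ=7, E[X²]=98; 3: μ=11.1, E[X²]=246.42.
E[X] = 0.25·2.6 + 0.0833333·7 + 0.666667·11.1 = 8.63333.
E[X²] = 0.25·13.52 + 0.0833333·98 + 0.666667·246.42 = 175.827.
Var(X) = E[X²] − (E[X])² = 175.827 − 74.5344 = 101.292.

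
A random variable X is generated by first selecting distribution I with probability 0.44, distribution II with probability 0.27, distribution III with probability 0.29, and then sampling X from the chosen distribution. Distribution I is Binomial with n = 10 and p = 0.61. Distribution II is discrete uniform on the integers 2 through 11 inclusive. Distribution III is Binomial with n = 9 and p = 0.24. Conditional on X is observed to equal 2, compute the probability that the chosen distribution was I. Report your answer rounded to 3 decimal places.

0.033

Likelihoods P(X=2 | ·): I: 0.00896167; II: 0.1; III: 0.303683.
Posterior ∝ prior × likelihood. Numerator for I: 0.44·0.00896167 = 0.00394314.
Normalizing constant: 0.44·0.00896167 + 0.27·0.1 + 0.29·0.303683 = 0.119011.
P(I | observation) = 0.00394314 / 0.119011 = 0.0331325.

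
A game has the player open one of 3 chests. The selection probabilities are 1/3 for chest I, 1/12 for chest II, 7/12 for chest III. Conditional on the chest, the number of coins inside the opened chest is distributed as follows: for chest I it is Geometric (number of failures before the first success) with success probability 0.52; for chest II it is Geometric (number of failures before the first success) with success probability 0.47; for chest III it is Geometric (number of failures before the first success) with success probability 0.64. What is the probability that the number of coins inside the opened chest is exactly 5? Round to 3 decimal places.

Conditional on each chest, P(X = 5): I: 0.0132498; II: 0.0196552; III: 0.00386984.
By total probability, P(X = 5) = 0.333333·0.0132498 + 0.0833333·0.0196552 + 0.583333·0.00386984 = 0.00831194.

0.008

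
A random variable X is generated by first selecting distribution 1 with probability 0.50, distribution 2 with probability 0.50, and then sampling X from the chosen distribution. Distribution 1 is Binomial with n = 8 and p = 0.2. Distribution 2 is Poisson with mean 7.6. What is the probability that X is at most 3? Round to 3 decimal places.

Conditional on each component, P(X ≤ 3): 1: 0.943718; 2: 0.0553713.
By total probability, P(X ≤ 3) = 0.5·0.943718 + 0.5·0.0553713 = 0.499545.

0.500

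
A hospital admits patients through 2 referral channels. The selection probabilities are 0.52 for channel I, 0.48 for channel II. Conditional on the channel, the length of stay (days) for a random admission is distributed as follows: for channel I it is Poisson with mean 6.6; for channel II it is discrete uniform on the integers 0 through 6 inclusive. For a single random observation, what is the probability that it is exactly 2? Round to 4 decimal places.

Conditional on each channel, P(X = 2): I: 0.0296288; II: 0.142857.
By total probability, P(X = 2) = 0.52·0.0296288 + 0.48·0.142857 = 0.0839784.

0.0840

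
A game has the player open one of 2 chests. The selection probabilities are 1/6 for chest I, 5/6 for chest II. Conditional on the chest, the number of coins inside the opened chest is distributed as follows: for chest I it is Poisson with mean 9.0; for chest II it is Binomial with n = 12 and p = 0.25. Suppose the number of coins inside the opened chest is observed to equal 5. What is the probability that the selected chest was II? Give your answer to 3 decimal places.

0.895

Likelihoods P(X=5 | ·): I: 0.0607269; II: 0.103241.
Posterior ∝ prior × likelihood. Numerator for II: 0.833333·0.103241 = 0.0860345.
Normalizing constant: 0.166667·0.0607269 + 0.833333·0.103241 = 0.0961557.
P(II | observation) = 0.0860345 / 0.0961557 = 0.894742.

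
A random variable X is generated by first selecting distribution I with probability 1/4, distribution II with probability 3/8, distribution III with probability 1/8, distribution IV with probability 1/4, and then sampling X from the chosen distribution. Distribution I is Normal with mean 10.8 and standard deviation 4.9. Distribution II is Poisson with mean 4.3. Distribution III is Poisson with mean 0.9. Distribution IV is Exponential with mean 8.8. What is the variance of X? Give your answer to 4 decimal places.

Per component, I: μ=10.8, E[X²]=140.65; II: μ=4.3, E[X²]=22.79; III: μ=0.9, E[X²]=1.71; IV: μ=8.8, E[X²]=154.88.
E[X] = 0.25·10.8 + 0.375·4.3 + 0.125·0.9 + 0.25·8.8 = 6.625.
E[X²] = 0.25·140.65 + 0.375·22.79 + 0.125·1.71 + 0.25·154.88 = 82.6425.
Var(X) = E[X²] − (E[X])² = 82.6425 − 43.8906 = 38.7519.

38.7519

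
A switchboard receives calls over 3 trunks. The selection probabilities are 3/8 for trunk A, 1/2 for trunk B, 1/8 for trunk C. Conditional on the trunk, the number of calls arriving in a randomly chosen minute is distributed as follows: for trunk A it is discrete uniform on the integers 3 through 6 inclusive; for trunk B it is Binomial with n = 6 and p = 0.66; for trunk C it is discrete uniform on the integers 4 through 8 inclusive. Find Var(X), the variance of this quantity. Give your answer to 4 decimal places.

Per component, A: μ=4.5, E[X²]=21.5; B: μ=3.96, E[X²]=17.028; C: μ=6, E[X²]=38.
E[X] = 0.375·4.5 + 0.5·3.96 + 0.125·6 = 4.4175.
E[X²] = 0.375·21.5 + 0.5·17.028 + 0.125·38 = 21.3265.
Var(X) = E[X²] − (E[X])² = 21.3265 − 19.5143 = 1.81219.

1.8122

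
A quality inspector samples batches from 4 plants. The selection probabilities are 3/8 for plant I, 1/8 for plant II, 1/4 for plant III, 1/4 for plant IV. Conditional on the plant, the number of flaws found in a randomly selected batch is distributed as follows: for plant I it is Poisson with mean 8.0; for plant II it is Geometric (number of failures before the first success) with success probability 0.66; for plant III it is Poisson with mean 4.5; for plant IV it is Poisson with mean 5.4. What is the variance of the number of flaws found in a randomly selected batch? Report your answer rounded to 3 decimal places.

11.273

Per component, I: μ=8, E[X²]=72; II: μ=0.515152, E[X²]=1.04591; III: μ=4.5, E[X²]=24.75; IV: μ=5.4, E[X²]=34.56.
E[X] = 0.375·8 + 0.125·0.515152 + 0.25·4.5 + 0.25·5.4 = 5.53939.
E[X²] = 0.375·72 + 0.125·1.04591 + 0.25·24.75 + 0.25·34.56 = 41.9582.
Var(X) = E[X²] − (E[X])² = 41.9582 − 30.6849 = 11.2734.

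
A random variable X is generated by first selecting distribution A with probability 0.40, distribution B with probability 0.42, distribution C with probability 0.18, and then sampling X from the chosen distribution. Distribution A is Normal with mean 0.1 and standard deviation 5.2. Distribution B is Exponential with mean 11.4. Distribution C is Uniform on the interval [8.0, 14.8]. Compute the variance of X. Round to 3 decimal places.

Per component, A: μ=0.1, E[X²]=27.05; B: μ=11.4, E[X²]=259.92; C: μ=11.4, E[X²]=133.813.
E[X] = 0.4·0.1 + 0.42·11.4 + 0.18·11.4 = 6.88.
E[X²] = 0.4·27.05 + 0.42·259.92 + 0.18·133.813 = 144.073.
Var(X) = E[X²] − (E[X])² = 144.073 − 47.3344 = 96.7384.

96.738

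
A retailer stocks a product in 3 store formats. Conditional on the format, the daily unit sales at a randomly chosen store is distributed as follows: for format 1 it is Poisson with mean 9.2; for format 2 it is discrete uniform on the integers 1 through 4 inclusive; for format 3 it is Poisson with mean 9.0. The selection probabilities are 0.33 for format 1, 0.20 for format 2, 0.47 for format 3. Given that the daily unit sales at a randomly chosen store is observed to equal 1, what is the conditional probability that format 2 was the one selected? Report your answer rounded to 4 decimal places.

Likelihoods P(X=1 | ·): 1: 0.000929562; 2: 0.25; 3: 0.00111069.
Posterior ∝ prior × likelihood. Numerator for 2: 0.2·0.25 = 0.05.
Normalizing constant: 0.33·0.000929562 + 0.2·0.25 + 0.47·0.00111069 = 0.0508288.
P(2 | observation) = 0.05 / 0.0508288 = 0.983695.

0.9837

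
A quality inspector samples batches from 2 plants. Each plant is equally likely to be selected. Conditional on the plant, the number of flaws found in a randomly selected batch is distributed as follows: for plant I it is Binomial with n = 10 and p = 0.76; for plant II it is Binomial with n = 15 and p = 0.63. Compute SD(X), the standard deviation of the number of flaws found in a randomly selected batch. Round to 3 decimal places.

Per component, I: μ=7.6, E[X²]=59.584; II: μ=9.45, E[X²]=92.799.
E[X] = 0.5·7.6 + 0.5·9.45 = 8.525.
E[X²] = 0.5·59.584 + 0.5·92.799 = 76.1915.
Var(X) = E[X²] − (E[X])² = 76.1915 − 72.6756 = 3.51588.
SD(X) = √3.51588 = 1.87507.

1.875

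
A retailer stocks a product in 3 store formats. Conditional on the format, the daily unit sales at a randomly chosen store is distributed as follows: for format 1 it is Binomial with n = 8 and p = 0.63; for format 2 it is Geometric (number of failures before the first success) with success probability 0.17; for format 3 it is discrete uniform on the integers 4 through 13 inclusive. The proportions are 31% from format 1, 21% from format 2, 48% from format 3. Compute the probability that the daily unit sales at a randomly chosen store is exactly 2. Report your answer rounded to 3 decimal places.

Conditional on each format, P(X = 2): 1: 0.0285134; 2: 0.117113; 3: 0.
By total probability, P(X = 2) = 0.31·0.0285134 + 0.21·0.117113 + 0.48·0 = 0.0334329.

0.033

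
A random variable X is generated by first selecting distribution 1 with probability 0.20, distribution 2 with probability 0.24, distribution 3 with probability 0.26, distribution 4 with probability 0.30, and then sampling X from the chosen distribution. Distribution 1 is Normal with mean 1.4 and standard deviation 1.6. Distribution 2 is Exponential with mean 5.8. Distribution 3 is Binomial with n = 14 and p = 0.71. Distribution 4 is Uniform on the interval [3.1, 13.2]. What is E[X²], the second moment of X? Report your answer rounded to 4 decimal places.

65.9666

For each component E[X²] = Var + (mean)², giving 1: 4.52; 2: 67.28; 3: 101.686; 4: 74.9233.
Overall E[X²] = 0.2·4.52 + 0.24·67.28 + 0.26·101.686 + 0.3·74.9233 = 65.9666.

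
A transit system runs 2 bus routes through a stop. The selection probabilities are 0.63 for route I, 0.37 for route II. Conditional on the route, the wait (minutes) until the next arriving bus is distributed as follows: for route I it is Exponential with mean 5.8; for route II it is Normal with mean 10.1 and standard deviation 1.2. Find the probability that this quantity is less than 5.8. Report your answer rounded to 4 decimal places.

0.3983

Conditional on each route, P(X < 5.8): I: 0.632121; II: 0.000169619.
By total probability, P(X < 5.8) = 0.63·0.632121 + 0.37·0.000169619 = 0.398299.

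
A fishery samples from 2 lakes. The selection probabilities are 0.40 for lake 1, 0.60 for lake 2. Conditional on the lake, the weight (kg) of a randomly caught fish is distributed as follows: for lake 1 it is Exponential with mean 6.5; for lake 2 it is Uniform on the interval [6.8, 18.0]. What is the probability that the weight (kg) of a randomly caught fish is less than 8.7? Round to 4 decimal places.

0.3969

Conditional on each lake, P(X < 8.7): 1: 0.737751; 2: 0.169643.
By total probability, P(X < 8.7) = 0.4·0.737751 + 0.6·0.169643 = 0.396886.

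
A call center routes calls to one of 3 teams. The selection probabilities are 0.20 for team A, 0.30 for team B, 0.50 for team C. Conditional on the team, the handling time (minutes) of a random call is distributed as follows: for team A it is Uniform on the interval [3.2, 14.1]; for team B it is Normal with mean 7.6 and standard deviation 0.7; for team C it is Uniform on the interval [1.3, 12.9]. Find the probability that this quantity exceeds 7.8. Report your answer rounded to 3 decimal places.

0.452

Conditional on each team, P(X > 7.8): A: 0.577982; B: 0.387548; C: 0.439655.
By total probability, P(X > 7.8) = 0.2·0.577982 + 0.3·0.387548 + 0.5·0.439655 = 0.451688.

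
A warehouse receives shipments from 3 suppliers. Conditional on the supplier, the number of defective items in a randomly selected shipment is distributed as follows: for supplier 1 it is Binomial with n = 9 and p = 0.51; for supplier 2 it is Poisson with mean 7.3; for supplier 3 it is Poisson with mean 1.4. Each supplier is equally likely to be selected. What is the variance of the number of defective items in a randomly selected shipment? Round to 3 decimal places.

9.464

Per component, 1: μ=4.59, E[X²]=23.3172; 2: μ=7.3, E[X²]=60.59; 3: μ=1.4, E[X²]=3.36.
E[X] = 0.333333·4.59 + 0.333333·7.3 + 0.333333·1.4 = 4.43.
E[X²] = 0.333333·23.3172 + 0.333333·60.59 + 0.333333·3.36 = 29.0891.
Var(X) = E[X²] − (E[X])² = 29.0891 − 19.6249 = 9.46417.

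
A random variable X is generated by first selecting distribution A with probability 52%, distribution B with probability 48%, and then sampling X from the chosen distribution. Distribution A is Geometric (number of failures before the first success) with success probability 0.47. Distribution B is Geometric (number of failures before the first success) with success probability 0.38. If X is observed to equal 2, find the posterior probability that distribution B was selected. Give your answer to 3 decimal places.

Likelihoods P(X=2 | ·): A: 0.132023; B: 0.146072.
Posterior ∝ prior × likelihood. Numerator for B: 0.48·0.146072 = 0.0701146.
Normalizing constant: 0.52·0.132023 + 0.48·0.146072 = 0.138767.
P(B | observation) = 0.0701146 / 0.138767 = 0.50527.

0.505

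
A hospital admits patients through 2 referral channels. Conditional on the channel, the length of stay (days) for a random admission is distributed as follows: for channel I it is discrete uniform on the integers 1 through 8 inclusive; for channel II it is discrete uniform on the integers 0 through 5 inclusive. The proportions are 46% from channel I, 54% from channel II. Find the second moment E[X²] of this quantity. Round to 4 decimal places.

16.6800

For each component E[X²] = Var + (mean)², giving I: 25.5; II: 9.16667.
Overall E[X²] = 0.46·25.5 + 0.54·9.16667 = 16.68.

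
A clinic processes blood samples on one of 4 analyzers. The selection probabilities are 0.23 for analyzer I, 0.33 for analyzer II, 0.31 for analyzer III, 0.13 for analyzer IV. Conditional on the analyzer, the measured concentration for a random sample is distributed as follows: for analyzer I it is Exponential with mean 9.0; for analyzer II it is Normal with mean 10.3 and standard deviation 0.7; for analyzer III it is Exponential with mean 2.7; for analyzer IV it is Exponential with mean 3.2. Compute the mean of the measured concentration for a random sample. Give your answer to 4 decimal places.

Component means — I: 9; II: 10.3; III: 2.7; IV: 3.2.
E[X] = 0.23·9 + 0.33·10.3 + 0.31·2.7 + 0.13·3.2 = 6.722.

6.7220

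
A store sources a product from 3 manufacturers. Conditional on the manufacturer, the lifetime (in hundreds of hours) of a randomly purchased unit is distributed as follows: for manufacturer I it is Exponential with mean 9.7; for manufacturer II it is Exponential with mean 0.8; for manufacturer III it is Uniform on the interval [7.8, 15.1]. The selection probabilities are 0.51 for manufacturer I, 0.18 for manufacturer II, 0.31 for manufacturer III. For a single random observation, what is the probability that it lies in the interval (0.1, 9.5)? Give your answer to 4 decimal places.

Conditional on each manufacturer, P(0.1 < X < 9.5): I: 0.6142; II: 0.88249; III: 0.232877.
By total probability, P(0.1 < X < 9.5) = 0.51·0.6142 + 0.18·0.88249 + 0.31·0.232877 = 0.544282.

0.5443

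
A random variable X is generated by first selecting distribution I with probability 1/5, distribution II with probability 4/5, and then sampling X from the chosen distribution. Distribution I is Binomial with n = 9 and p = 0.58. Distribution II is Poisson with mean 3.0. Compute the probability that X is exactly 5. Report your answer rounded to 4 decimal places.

Conditional on each component, P(X = 5): I: 0.25734; II: 0.100819.
By total probability, P(X = 5) = 0.2·0.25734 + 0.8·0.100819 = 0.132123.

0.1321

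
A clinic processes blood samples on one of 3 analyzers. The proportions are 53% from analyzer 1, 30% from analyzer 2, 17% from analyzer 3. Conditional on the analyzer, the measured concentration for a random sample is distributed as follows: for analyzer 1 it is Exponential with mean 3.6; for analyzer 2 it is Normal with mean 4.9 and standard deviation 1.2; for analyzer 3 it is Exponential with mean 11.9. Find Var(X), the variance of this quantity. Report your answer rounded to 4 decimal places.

40.3492

Per component, 1: μ=3.6, E[X²]=25.92; 2: μ=4.9, E[X²]=25.45; 3: μ=11.9, E[X²]=283.22.
E[X] = 0.53·3.6 + 0.3·4.9 + 0.17·11.9 = 5.401.
E[X²] = 0.53·25.92 + 0.3·25.45 + 0.17·283.22 = 69.52.
Var(X) = E[X²] − (E[X])² = 69.52 − 29.1708 = 40.3492.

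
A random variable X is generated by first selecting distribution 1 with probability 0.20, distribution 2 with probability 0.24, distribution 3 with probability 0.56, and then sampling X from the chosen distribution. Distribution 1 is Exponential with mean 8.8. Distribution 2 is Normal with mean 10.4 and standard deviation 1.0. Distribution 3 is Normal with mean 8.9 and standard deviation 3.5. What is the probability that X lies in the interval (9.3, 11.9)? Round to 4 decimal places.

Conditional on each component, P(9.3 < X < 11.9): 1: 0.0889082; 2: 0.797527; 3: 0.258823.
By total probability, P(9.3 < X < 11.9) = 0.2·0.0889082 + 0.24·0.797527 + 0.56·0.258823 = 0.354129.

0.3541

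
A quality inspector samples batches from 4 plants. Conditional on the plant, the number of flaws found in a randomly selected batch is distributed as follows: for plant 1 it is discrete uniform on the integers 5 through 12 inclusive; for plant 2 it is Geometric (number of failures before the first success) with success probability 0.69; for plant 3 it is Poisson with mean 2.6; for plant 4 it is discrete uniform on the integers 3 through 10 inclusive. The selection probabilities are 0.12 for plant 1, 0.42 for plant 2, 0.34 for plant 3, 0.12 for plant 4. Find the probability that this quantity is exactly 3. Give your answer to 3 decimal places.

Conditional on each plant, P(X = 3): 1: 0; 2: 0.0205558; 3: 0.217572; 4: 0.125.
By total probability, P(X = 3) = 0.12·0 + 0.42·0.0205558 + 0.34·0.217572 + 0.12·0.125 = 0.0976079.

0.098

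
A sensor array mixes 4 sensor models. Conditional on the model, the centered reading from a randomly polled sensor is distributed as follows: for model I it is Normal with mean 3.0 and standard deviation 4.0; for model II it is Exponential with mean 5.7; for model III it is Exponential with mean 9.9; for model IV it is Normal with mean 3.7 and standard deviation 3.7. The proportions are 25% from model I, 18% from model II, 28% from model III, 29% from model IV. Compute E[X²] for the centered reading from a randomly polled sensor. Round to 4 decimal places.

80.7722

For each component E[X²] = Var + (mean)², giving I: 25; II: 64.98; III: 196.02; IV: 27.38.
Overall E[X²] = 0.25·25 + 0.18·64.98 + 0.28·196.02 + 0.29·27.38 = 80.7722.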